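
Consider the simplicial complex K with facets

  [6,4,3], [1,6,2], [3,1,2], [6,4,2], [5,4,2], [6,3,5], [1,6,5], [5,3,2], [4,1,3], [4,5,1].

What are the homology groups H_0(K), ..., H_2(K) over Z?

Fix the vertex order 1 < 2 < 3 < 4 < 5 < 6 and write every simplex with vertices in increasing order. Then dim K = 2 and the simplices of K are:

  0-simplices (6): [1], [2], [3], [4], [5], [6]
  1-simplices (15): [1,2], [1,3], [1,4], [1,5], [1,6], [2,3], [2,4], [2,5], [2,6], [3,4], [3,5], [3,6], [4,5], [4,6], [5,6]
  2-simplices (10): [1,2,3], [1,2,6], [1,3,4], [1,4,5], [1,5,6], [2,3,5], [2,4,5], [2,4,6], [3,4,6], [3,5,6]

so the chain groups are C_0 ≅ Z^6, C_1 ≅ Z^15, C_2 ≅ Z^10.

The boundary map ∂_1: C_1 → C_0 maps an edge to its endpoints' difference, ∂[p,q] = q − p. For instance
  ∂[5,6] = [6] − [5].
As a 6×15 matrix over Z this has rank 5, with invariant factors (1,1,1,1,1).

The boundary map ∂_2: C_2 → C_1 maps a triangle to the signed sum of its edges. For instance
  ∂[3,5,6] = [5,6] − [3,6] + [3,5],
  ∂[1,3,4] = [3,4] − [1,4] + [1,3].
The resulting 15×10 matrix has rank 10, and its Smith normal form has invariant factors (1,1,1,1,1,1,1,1,1,2).

Computing H_k = (kernel of ∂_k) / (image of ∂_{k+1}):

  H_0: rank C_0 − rank ∂_1 = 6 − 5 = 1, and the invariant factors of ∂_1 are all 1, so H_0 = Z.
  H_1: rank ker ∂_1 − rank ∂_2 = (15 − 5) − 10 = 0, and ∂_2 has invariant factor 2 > 1, so H_1 = Z/2.
  H_2: rank ker ∂_2 − rank ∂_3 = (10 − 10) − 0 = 0, and there is no ∂_3, so H_2 = 0.

H_0 = Z,  H_1 = Z/2,  H_2 = 0.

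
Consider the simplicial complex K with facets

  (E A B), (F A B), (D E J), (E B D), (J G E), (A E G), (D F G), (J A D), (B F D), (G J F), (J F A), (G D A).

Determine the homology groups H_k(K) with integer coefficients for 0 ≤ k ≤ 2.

H_0 = Z,  H_1 = Z/2,  H_2 = 0.

Order the vertices as A < B < D < E < F < G < J. Listing each simplex with vertices in this order, K has dimension 2 with simplices:

  0-simplices (7): A, B, D, E, F, G, J
  1-simplices (18): AB, AD, AE, AF, AG, AJ, BD, BE, BF, DE, DF, DG, DJ, EG, EJ, FG, FJ, GJ
  2-simplices (12): ABE, ABF, ADG, ADJ, AEG, AFJ, BDE, BDF, DEJ, DFG, EGJ, FGJ

Hence C_0 ≅ Z^7, C_1 ≅ Z^18, C_2 ≅ Z^12.

∂_1: C_1 → C_0 is given by ∂[p,q] = [q] − [p].
This gives a 7×18 integer matrix of rank 6; reducing to Smith normal form yields diagonal entries (1,1,1,1,1,1).

Boundary ∂_2: C_2 → C_1 acts by ∂[p,q,r] = [q,r] − [p,r] + [p,q]. For instance
  ∂FGJ = GJ − FJ + FG,
  ∂ABE = BE − AE + AB.
The 18×12 boundary matrix has rank 12 and Smith normal form diag(1,1,1,1,1,1,1,1,1,1,1,2).

Now H_k = ker ∂_k / im ∂_{k+1}, so:

  H_0: rank C_0 − rank ∂_1 = 7 − 6 = 1, and the invariant factors of ∂_1 are all 1, so H_0 = Z.
  H_1: rank ker ∂_1 − rank ∂_2 = (18 − 6) − 12 = 0, and ∂_2 has invariant factor 2 > 1, so H_1 = Z/2.
  H_2: rank ker ∂_2 − rank ∂_3 = (12 − 12) − 0 = 0, and there is no ∂_3, so H_2 = 0.

As a check, the Euler characteristic is 7 − 18 + 12 = 1, which agrees with 1 − 0 + 0 = 1.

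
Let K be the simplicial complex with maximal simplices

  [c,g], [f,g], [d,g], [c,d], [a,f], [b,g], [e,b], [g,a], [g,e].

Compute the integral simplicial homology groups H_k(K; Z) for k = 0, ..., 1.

K has 7 vertices, 9 edges.
rank ∂_0 = 0, rank ∂_1 = 6 ⇒ b_0 = 7 − 0 − 6 = 1; all invariant factors of ∂_1 are 1 so no torsion. So H_0 ≅ Z.
rank ∂_1 = 6, rank ∂_2 = 0 ⇒ b_1 = 9 − 6 − 0 = 3. So H_1 ≅ Z^3.

H_0 ≅ Z,  H_1 ≅ Z^3.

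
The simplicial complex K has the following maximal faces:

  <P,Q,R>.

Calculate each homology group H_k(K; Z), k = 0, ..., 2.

We work with the vertex ordering P < Q < R. The simplices of K, each written with vertices in increasing order, are:

  0-simplices (3): P, Q, R
  1-simplices (3): PQ, PR, QR
  2-simplices (1): PQR

Hence C_0 ≅ Z^3, C_1 ≅ Z^3, C_2 ≅ Z^1.

Boundary ∂_1: C_1 → C_0 sends each edge [p,q] (with p < q) to q − p. For instance
  ∂PQ = Q − P.
This gives a 3×3 integer matrix of rank 2; reducing to Smith normal form yields diagonal entries (1,1).

Boundary ∂_2: C_2 → C_1 maps a triangle to the signed sum of its edges. For instance
  ∂PQR = QR − PR + PQ.
This gives a 3×1 integer matrix of rank 1; reducing to Smith normal form yields diagonal entries (1).

Now H_k = ker ∂_k / im ∂_{k+1}, so:

  H_0: rank C_0 − rank ∂_1 = 3 − 2 = 1, and the invariant factors of ∂_1 are all 1, so H_0 = Z.
  H_1: rank ker ∂_1 − rank ∂_2 = (3 − 2) − 1 = 0, and the invariant factors of ∂_2 are all 1, so H_1 = 0.
  H_2: rank ker ∂_2 − rank ∂_3 = (1 − 1) − 0 = 0, and there is no ∂_3, so H_2 = 0.

(K is a triangulation of the 2-simplex.)

H_0 ≅ Z,  H_1 = 0,  H_2 = 0.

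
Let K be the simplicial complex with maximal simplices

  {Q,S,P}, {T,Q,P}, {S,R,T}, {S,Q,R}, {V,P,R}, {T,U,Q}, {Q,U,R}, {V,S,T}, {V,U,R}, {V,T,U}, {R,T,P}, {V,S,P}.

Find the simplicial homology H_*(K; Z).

Order the vertices as P < Q < R < S < T < U < V. Listing each simplex with vertices in this order, K has dimension 2 with simplices:

  0-simplices (7): P, Q, R, S, T, U, V
  1-simplices (18): PQ, PR, PS, PT, PV, QR, QS, QT, QU, RS, RT, RU, RV, ST, SV, TU, TV, UV
  2-simplices (12): PQS, PQT, PRT, PRV, PSV, QRS, QRU, QTU, RST, RUV, STV, TUV

Hence C_0 ≅ Z^7, C_1 ≅ Z^18, C_2 ≅ Z^12.

∂_1: C_1 → C_0 sends each edge [p,q] (with p < q) to q − p.
The 7×18 boundary matrix has rank 6 and Smith normal form diag(1,1,1,1,1,1).

The boundary map ∂_2: C_2 → C_1 maps a triangle to the signed sum of its edges. For instance
  ∂RST = ST − RT + RS,
  ∂QRU = RU − QU + QR.
As a 18×12 matrix over Z this has rank 12, with invariant factors (1,1,1,1,1,1,1,1,1,1,1,2).

Computing H_k = (kernel of ∂_k) / (image of ∂_{k+1}):

  H_0: rank C_0 − rank ∂_1 = 7 − 6 = 1, and the invariant factors of ∂_1 are all 1, so H_0 = Z.
  H_1: rank ker ∂_1 − rank ∂_2 = (18 − 6) − 12 = 0, and ∂_2 has invariant factor 2 > 1, so H_1 = Z/2.
  H_2: rank ker ∂_2 − rank ∂_3 = (12 − 12) − 0 = 0, and there is no ∂_3, so H_2 = 0.

H_0 = Z,  H_1 = Z/2,  H_2 = 0.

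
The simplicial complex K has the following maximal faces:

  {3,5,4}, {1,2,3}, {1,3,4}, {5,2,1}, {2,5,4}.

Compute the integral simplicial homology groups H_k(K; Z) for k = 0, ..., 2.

H_0 ≅ Z,  H_1 ≅ Z,  H_2 = 0.

Take the total order 1 < 2 < 3 < 4 < 5 on the vertex set. Then K (dimension 2) consists of the simplices:

  0-simplices (5): [1], [2], [3], [4], [5]
  1-simplices (10): [1,2], [1,3], [1,4], [1,5], [2,3], [2,4], [2,5], [3,4], [3,5], [4,5]
  2-simplices (5): [1,2,3], [1,2,5], [1,3,4], [2,4,5], [3,4,5]

giving chain groups C_0 ≅ Z^5, C_1 ≅ Z^10, C_2 ≅ Z^5.

The boundary map ∂_1: C_1 → C_0 sends each edge [p,q] (with p < q) to q − p. For instance
  ∂[2,5] = [5] − [2].
As a 5×10 matrix over Z this has rank 4, with invariant factors (1,1,1,1).

The boundary map ∂_2: C_2 → C_1 maps a triangle to the signed sum of its edges. For instance
  ∂[3,4,5] = [4,5] − [3,5] + [3,4],
  ∂[2,4,5] = [4,5] − [2,5] + [2,4].
The resulting 10×5 matrix has rank 5, and its Smith normal form has invariant factors (1,1,1,1,1).

Now H_k = ker ∂_k / im ∂_{k+1}, so:

  H_0: rank C_0 − rank ∂_1 = 5 − 4 = 1, and the invariant factors of ∂_1 are all 1, so H_0 = Z.
  H_1: rank ker ∂_1 − rank ∂_2 = (10 − 4) − 5 = 1, and the invariant factors of ∂_2 are all 1, so H_1 = Z.
  H_2: rank ker ∂_2 − rank ∂_3 = (5 − 5) − 0 = 0, and there is no ∂_3, so H_2 = 0.

As a check, the Euler characteristic is 5 − 10 + 5 = 0, which agrees with 1 − 1 + 0 = 0.
(K is a triangulation of the Möbius band.)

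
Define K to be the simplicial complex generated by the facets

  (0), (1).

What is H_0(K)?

We work with the vertex ordering 0 < 1. The simplices of K, each written with vertices in increasing order, are:

  0-simplices (2): [0], [1]

Hence C_0 ≅ Z^2.

Computing H_k = (kernel of ∂_k) / (image of ∂_{k+1}):

  H_0: rank C_0 − rank ∂_1 = 2 − 0 = 2, and there is no ∂_1, so H_0 ≅ Z^2.

H_0 ≅ Z^2.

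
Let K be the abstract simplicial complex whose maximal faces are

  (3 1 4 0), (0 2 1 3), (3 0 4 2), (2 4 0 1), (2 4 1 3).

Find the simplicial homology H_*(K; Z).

H_0 ≅ Z,  H_1 = 0,  H_2 = 0,  H_3 ≅ Z.

Fix the vertex order 0 < 1 < 2 < 3 < 4 and write every simplex with vertices in increasing order. Then dim K = 3 and the simplices of K are:

  0-simplices (5): [0], [1], [2], [3], [4]
  1-simplices (10): [0,1], [0,2], [0,3], [0,4], [1,2], [1,3], [1,4], [2,3], [2,4], [3,4]
  2-simplices (10): [0,1,2], [0,1,3], [0,1,4], [0,2,3], [0,2,4], [0,3,4], [1,2,3], [1,2,4], [1,3,4], [2,3,4]
  3-simplices (5): [0,1,2,3], [0,1,2,4], [0,1,3,4], [0,2,3,4], [1,2,3,4]

Hence C_0 ≅ Z^5, C_1 ≅ Z^10, C_2 ≅ Z^10, C_3 ≅ Z^5.

The boundary map ∂_1: C_1 → C_0 maps an edge to its endpoints' difference, ∂[p,q] = q − p.
The resulting 5×10 matrix has rank 4, and its Smith normal form has invariant factors (1,1,1,1).

The boundary map ∂_2: C_2 → C_1 sends each 2-simplex [p,q,r] to [q,r] − [p,r] + [p,q]. For instance
  ∂[0,1,2] = [1,2] − [0,2] + [0,1],
  ∂[1,2,3] = [2,3] − [1,3] + [1,2].
The 10×10 boundary matrix has rank 6 and Smith normal form diag(1,1,1,1,1,1).

Boundary ∂_3: C_3 → C_2 sends each 3-simplex σ to the alternating sum Σ_i (−1)^i (σ with its i-th vertex removed). For instance
  ∂[0,1,2,3] = [1,2,3] − [0,2,3] + [0,1,3] − [0,1,2],
  ∂[0,1,2,4] = [1,2,4] − [0,2,4] + [0,1,4] − [0,1,2].
As a 10×5 matrix over Z this has rank 4, with invariant factors (1,1,1,1).

From H_k ≅ ker(∂_k) / im(∂_{k+1}) we obtain:

  H_0: rank C_0 − rank ∂_1 = 5 − 4 = 1, and the invariant factors of ∂_1 are all 1, so H_0 = Z.
  H_1: rank ker ∂_1 − rank ∂_2 = (10 − 4) − 6 = 0, and the invariant factors of ∂_2 are all 1, so H_1 = 0.
  H_2: rank ker ∂_2 − rank ∂_3 = (10 − 6) − 4 = 0, and the invariant factors of ∂_3 are all 1, so H_2 = 0.
  H_3: rank ker ∂_3 − rank ∂_4 = (5 − 4) − 0 = 1, and there is no ∂_4, so H_3 = Z.

(K is a triangulation of the 3-sphere S^3.)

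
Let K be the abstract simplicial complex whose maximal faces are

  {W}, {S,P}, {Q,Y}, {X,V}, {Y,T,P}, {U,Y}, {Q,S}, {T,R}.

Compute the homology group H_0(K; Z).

Fix the vertex order P < Q < R < S < T < U < V < W < X < Y and write every simplex with vertices in increasing order. Then dim K = 2 and the simplices of K are:

  0-simplices (10): P, Q, R, S, T, U, V, W, X, Y
  1-simplices (9): PS, PT, PY, QS, QY, RT, TY, UY, VX
  2-simplices (1): PTY

so the chain groups are C_0 ≅ Z^10, C_1 ≅ Z^9, C_2 ≅ Z^1.

Boundary ∂_1: C_1 → C_0 sends each edge [p,q] (with p < q) to q − p. For instance
  ∂TY = Y − T.
This gives a 10×9 integer matrix of rank 7; reducing to Smith normal form yields diagonal entries (1,1,1,1,1,1,1).

The boundary map ∂_2: C_2 → C_1 maps a triangle to the signed sum of its edges. For instance
  ∂PTY = TY − PY + PT.
The 9×1 boundary matrix has rank 1 and Smith normal form diag(1).

From H_k ≅ ker(∂_k) / im(∂_{k+1}) we obtain:

  H_0: rank C_0 − rank ∂_1 = 10 − 7 = 3, and the invariant factors of ∂_1 are all 1, so H_0 = Z^3.

H_0 = Z^3.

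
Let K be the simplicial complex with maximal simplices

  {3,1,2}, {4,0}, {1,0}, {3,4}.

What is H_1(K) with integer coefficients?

K has 5 vertices, 6 edges, 1 triangle.
rank ∂_1 = 4, rank ∂_2 = 1 ⇒ b_1 = 6 − 4 − 1 = 1; all invariant factors of ∂_2 are 1 so no torsion. So H_1 ≅ Z.

H_1 ≅ Z.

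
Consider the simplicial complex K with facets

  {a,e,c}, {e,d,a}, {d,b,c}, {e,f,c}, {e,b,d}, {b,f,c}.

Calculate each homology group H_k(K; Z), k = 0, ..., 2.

H_0 ≅ Z,  H_1 ≅ Z,  H_2 = 0.

Take the total order a < b < c < d < e < f on the vertex set. Then K (dimension 2) consists of the simplices:

  0-simplices (6): a, b, c, d, e, f
  1-simplices (12): ac, ad, ae, bc, bd, be, bf, cd, ce, cf, de, ef
  2-simplices (6): ace, ade, bcd, bcf, bde, cef

Hence C_0 ≅ Z^6, C_1 ≅ Z^12, C_2 ≅ Z^6.

The boundary map ∂_1: C_1 → C_0 is given by ∂[p,q] = [q] − [p]. For instance
  ∂ad = d − a.
This gives a 6×12 integer matrix of rank 5; reducing to Smith normal form yields diagonal entries (1,1,1,1,1).

The boundary map ∂_2: C_2 → C_1 sends each 2-simplex [p,q,r] to [q,r] − [p,r] + [p,q]. For instance
  ∂ace = ce − ae + ac,
  ∂bcd = cd − bd + bc.
This gives a 12×6 integer matrix of rank 6; reducing to Smith normal form yields diagonal entries (1,1,1,1,1,1).

Computing H_k = (kernel of ∂_k) / (image of ∂_{k+1}):

  H_0: rank C_0 − rank ∂_1 = 6 − 5 = 1, and the invariant factors of ∂_1 are all 1, so H_0 ≅ Z.
  H_1: rank ker ∂_1 − rank ∂_2 = (12 − 5) − 6 = 1, and the invariant factors of ∂_2 are all 1, so H_1 ≅ Z.
  H_2: rank ker ∂_2 − rank ∂_3 = (6 − 6) − 0 = 0, and there is no ∂_3, so H_2 ≅ 0.

As a check, the Euler characteristic is 6 − 12 + 6 = 0, which agrees with 1 − 1 + 0 = 0.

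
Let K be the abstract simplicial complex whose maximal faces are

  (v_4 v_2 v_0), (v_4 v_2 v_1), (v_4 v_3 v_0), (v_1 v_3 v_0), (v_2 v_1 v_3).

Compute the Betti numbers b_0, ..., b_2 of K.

b_0 = 1, b_1 = 1, b_2 = 0.

Order the vertices as v_0 < v_1 < v_2 < v_3 < v_4. Listing each simplex with vertices in this order, K has dimension 2 with simplices:

  0-simplices (5): [v_0], [v_1], [v_2], [v_3], [v_4]
  1-simplices (10): [v_0,v_1], [v_0,v_2], [v_0,v_3], [v_0,v_4], [v_1,v_2], [v_1,v_3], [v_1,v_4], [v_2,v_3], [v_2,v_4], [v_3,v_4]
  2-simplices (5): [v_0,v_1,v_3], [v_0,v_2,v_4], [v_0,v_3,v_4], [v_1,v_2,v_3], [v_1,v_2,v_4]

giving chain groups C_0 ≅ Z^5, C_1 ≅ Z^10, C_2 ≅ Z^5.

The boundary map ∂_1: C_1 → C_0 maps an edge to its endpoints' difference, ∂[p,q] = q − p. For instance
  ∂[v_0,v_4] = [v_4] − [v_0].
The 5×10 boundary matrix has rank 4 and Smith normal form diag(1,1,1,1).

The boundary map ∂_2: C_2 → C_1 sends each 2-simplex [p,q,r] to [q,r] − [p,r] + [p,q]. For instance
  ∂[v_0,v_1,v_3] = [v_1,v_3] − [v_0,v_3] + [v_0,v_1],
  ∂[v_0,v_2,v_4] = [v_2,v_4] − [v_0,v_4] + [v_0,v_2].
The 10×5 boundary matrix has rank 5 and Smith normal form diag(1,1,1,1,1).

Now H_k = ker ∂_k / im ∂_{k+1}, so:

  H_0: rank C_0 − rank ∂_1 = 5 − 4 = 1, and the invariant factors of ∂_1 are all 1, so H_0 = Z.
  H_1: rank ker ∂_1 − rank ∂_2 = (10 − 4) − 5 = 1, and the invariant factors of ∂_2 are all 1, so H_1 = Z.
  H_2: rank ker ∂_2 − rank ∂_3 = (5 − 5) − 0 = 0, and there is no ∂_3, so H_2 = 0.

Hence the Betti numbers are b_0 = 1, b_1 = 1, b_2 = 0.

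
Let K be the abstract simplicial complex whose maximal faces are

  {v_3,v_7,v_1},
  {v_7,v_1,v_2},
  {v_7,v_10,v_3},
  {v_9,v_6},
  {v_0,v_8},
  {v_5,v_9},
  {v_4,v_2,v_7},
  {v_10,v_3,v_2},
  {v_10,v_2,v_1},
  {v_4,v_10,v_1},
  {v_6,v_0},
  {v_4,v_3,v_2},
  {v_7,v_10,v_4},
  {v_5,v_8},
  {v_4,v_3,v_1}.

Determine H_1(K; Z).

Fix the vertex order v_0 < v_1 < v_2 < v_3 < v_4 < v_5 < v_6 < v_7 < v_8 < v_9 < v_10 and write every simplex with vertices in increasing order. Then dim K = 2 and the simplices of K are:

  0-simplices (11): [v_0], [v_1], [v_2], [v_3], [v_4], [v_5], [v_6], [v_7], [v_8], [v_9], [v_10]
  1-simplices (20): (20 of them)
  2-simplices (10): [v_1,v_2,v_7], [v_1,v_2,v_10], [v_1,v_3,v_4], [v_1,v_3,v_7], [v_1,v_4,v_10], [v_2,v_3,v_4], [v_2,v_3,v_10], [v_2,v_4,v_7], [v_3,v_7,v_10], [v_4,v_7,v_10]

so the chain groups are C_0 ≅ Z^11, C_1 ≅ Z^20, C_2 ≅ Z^10.

∂_1: C_1 → C_0 maps an edge to its endpoints' difference, ∂[p,q] = q − p.
The resulting 11×20 matrix has rank 9, and its Smith normal form has invariant factors (1,1,1,1,1,1,1,1,1).

Boundary ∂_2: C_2 → C_1 acts by ∂[p,q,r] = [q,r] − [p,r] + [p,q]. For instance
  ∂[v_2,v_4,v_7] = [v_4,v_7] − [v_2,v_7] + [v_2,v_4],
  ∂[v_4,v_7,v_10] = [v_7,v_10] − [v_4,v_10] + [v_4,v_7].
The 20×10 boundary matrix has rank 10 and Smith normal form diag(1,1,1,1,1,1,1,1,1,2).

Computing H_k = (kernel of ∂_k) / (image of ∂_{k+1}):

  H_1: rank ker ∂_1 − rank ∂_2 = (20 − 9) − 10 = 1, and ∂_2 has invariant factor 2 > 1, so H_1 ≅ Z × Z/2.

H_1 ≅ Z × Z/2.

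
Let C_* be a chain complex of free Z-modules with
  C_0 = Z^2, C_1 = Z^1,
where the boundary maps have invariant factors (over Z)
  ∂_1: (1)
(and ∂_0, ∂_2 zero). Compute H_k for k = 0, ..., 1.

H_0: b_0 = 2 − 0 − 1 = 1; torsion from ∂_1 factors > 1: none. So H_0 ≅ Z.
H_1: b_1 = 1 − 1 − 0 = 0; torsion from ∂_2 factors > 1: none. So H_1 ≅ 0.

H_0 ≅ Z,  H_1 = 0.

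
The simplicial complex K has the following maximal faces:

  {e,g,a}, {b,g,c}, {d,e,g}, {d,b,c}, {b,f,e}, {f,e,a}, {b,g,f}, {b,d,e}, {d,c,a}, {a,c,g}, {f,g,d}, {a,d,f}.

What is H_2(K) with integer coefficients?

Fix the vertex order a < b < c < d < e < f < g and write every simplex with vertices in increasing order. Then dim K = 2 and the simplices of K are:

  0-simplices (7): a, b, c, d, e, f, g
  1-simplices (18): ac, ad, ae, af, ag, bc, bd, be, bf, bg, cd, cg, de, df, dg, ef, eg, fg
  2-simplices (12): acd, acg, adf, aef, aeg, bcd, bcg, bde, bef, bfg, deg, dfg

so the chain groups are C_0 ≅ Z^7, C_1 ≅ Z^18, C_2 ≅ Z^12.

Boundary ∂_1: C_1 → C_0 sends each edge [p,q] (with p < q) to q − p.
As a 7×18 matrix over Z this has rank 6, with invariant factors (1,1,1,1,1,1).

∂_2: C_2 → C_1 acts by ∂[p,q,r] = [q,r] − [p,r] + [p,q]. For instance
  ∂aeg = eg − ag + ae,
  ∂acg = cg − ag + ac.
This gives a 18×12 integer matrix of rank 12; reducing to Smith normal form yields diagonal entries (1,1,1,1,1,1,1,1,1,1,1,2).

Computing H_k = (kernel of ∂_k) / (image of ∂_{k+1}):

  H_2: rank ker ∂_2 − rank ∂_3 = (12 − 12) − 0 = 0, and there is no ∂_3, so H_2 = 0.

H_2 = 0.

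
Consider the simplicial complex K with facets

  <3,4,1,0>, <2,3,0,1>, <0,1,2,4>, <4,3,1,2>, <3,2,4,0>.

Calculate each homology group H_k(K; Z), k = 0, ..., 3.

H_0 ≅ Z,  H_1 = 0,  H_2 = 0,  H_3 ≅ Z.

Order the vertices as 0 < 1 < 2 < 3 < 4. Listing each simplex with vertices in this order, K has dimension 3 with simplices:

  0-simplices (5): [0], [1], [2], [3], [4]
  1-simplices (10): [0,1], [0,2], [0,3], [0,4], [1,2], [1,3], [1,4], [2,3], [2,4], [3,4]
  2-simplices (10): [0,1,2], [0,1,3], [0,1,4], [0,2,3], [0,2,4], [0,3,4], [1,2,3], [1,2,4], [1,3,4], [2,3,4]
  3-simplices (5): [0,1,2,3], [0,1,2,4], [0,1,3,4], [0,2,3,4], [1,2,3,4]

so the chain groups are C_0 ≅ Z^5, C_1 ≅ Z^10, C_2 ≅ Z^10, C_3 ≅ Z^5.

The boundary map ∂_1: C_1 → C_0 maps an edge to its endpoints' difference, ∂[p,q] = q − p. For instance
  ∂[1,3] = [3] − [1].
The 5×10 boundary matrix has rank 4 and Smith normal form diag(1,1,1,1).

∂_2: C_2 → C_1 acts by ∂[p,q,r] = [q,r] − [p,r] + [p,q]. For instance
  ∂[0,2,3] = [2,3] − [0,3] + [0,2],
  ∂[1,3,4] = [3,4] − [1,4] + [1,3].
This gives a 10×10 integer matrix of rank 6; reducing to Smith normal form yields diagonal entries (1,1,1,1,1,1).

Boundary ∂_3: C_3 → C_2 sends each 3-simplex σ to the alternating sum Σ_i (−1)^i (σ with its i-th vertex removed). For instance
  ∂[1,2,3,4] = [2,3,4] − [1,3,4] + [1,2,4] − [1,2,3],
  ∂[0,1,2,3] = [1,2,3] − [0,2,3] + [0,1,3] − [0,1,2].
As a 10×5 matrix over Z this has rank 4, with invariant factors (1,1,1,1).

Now H_k = ker ∂_k / im ∂_{k+1}, so:

  H_0: rank C_0 − rank ∂_1 = 5 − 4 = 1, and the invariant factors of ∂_1 are all 1, so H_0 ≅ Z.
  H_1: rank ker ∂_1 − rank ∂_2 = (10 − 4) − 6 = 0, and the invariant factors of ∂_2 are all 1, so H_1 ≅ 0.
  H_2: rank ker ∂_2 − rank ∂_3 = (10 − 6) − 4 = 0, and the invariant factors of ∂_3 are all 1, so H_2 ≅ 0.
  H_3: rank ker ∂_3 − rank ∂_4 = (5 − 4) − 0 = 1, and there is no ∂_4, so H_3 ≅ Z.

As a check, the Euler characteristic is 5 − 10 + 10 − 5 = 0, which agrees with 1 − 0 + 0 − 1 = 0.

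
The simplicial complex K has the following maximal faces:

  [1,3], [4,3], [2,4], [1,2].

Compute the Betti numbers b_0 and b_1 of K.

b_0 = 1, b_1 = 1.

K has 4 vertices, 4 edges.
rank ∂_0 = 0, rank ∂_1 = 3 ⇒ b_0 = 4 − 0 − 3 = 1; all invariant factors of ∂_1 are 1 so no torsion. So H_0 ≅ Z.
rank ∂_1 = 3, rank ∂_2 = 0 ⇒ b_1 = 4 − 3 − 0 = 1. So H_1 ≅ Z.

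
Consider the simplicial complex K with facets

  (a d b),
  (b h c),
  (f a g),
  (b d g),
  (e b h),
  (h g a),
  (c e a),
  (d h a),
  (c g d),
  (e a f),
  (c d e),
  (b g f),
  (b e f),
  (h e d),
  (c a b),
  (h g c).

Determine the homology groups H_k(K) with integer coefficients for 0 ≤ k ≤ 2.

H_0 = Z,  H_1 = Z^2,  H_2 = Z.

K has 8 vertices, 24 edges, 16 triangles.
rank ∂_0 = 0, rank ∂_1 = 7 ⇒ b_0 = 8 − 0 − 7 = 1; all invariant factors of ∂_1 are 1 so no torsion. So H_0 = Z.
rank ∂_1 = 7, rank ∂_2 = 15 ⇒ b_1 = 24 − 7 − 15 = 2; all invariant factors of ∂_2 are 1 so no torsion. So H_1 = Z^2.
rank ∂_2 = 15, rank ∂_3 = 0 ⇒ b_2 = 16 − 15 − 0 = 1. So H_2 = Z.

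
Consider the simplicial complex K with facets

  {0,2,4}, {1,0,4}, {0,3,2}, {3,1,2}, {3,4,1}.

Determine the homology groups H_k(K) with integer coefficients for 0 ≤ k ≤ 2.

K has 5 vertices, 10 edges, 5 triangles.
rank ∂_0 = 0, rank ∂_1 = 4 ⇒ b_0 = 5 − 0 − 4 = 1; all invariant factors of ∂_1 are 1 so no torsion. So H_0 = Z.
rank ∂_1 = 4, rank ∂_2 = 5 ⇒ b_1 = 10 − 4 − 5 = 1; all invariant factors of ∂_2 are 1 so no torsion. So H_1 = Z.
rank ∂_2 = 5, rank ∂_3 = 0 ⇒ b_2 = 5 − 5 − 0 = 0. So H_2 = 0.

H_0 ≅ Z,  H_1 ≅ Z,  H_2 = 0.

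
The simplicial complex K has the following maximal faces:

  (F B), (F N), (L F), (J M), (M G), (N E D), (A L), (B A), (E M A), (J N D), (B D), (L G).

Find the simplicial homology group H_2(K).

H_2 ≅ 0.

Order the vertices as A < B < D < E < F < G < J < L < M < N. Listing each simplex with vertices in this order, K has dimension 2 with simplices:

  0-simplices (10): A, B, D, E, F, G, J, L, M, N
  1-simplices (17): AB, AE, AL, AM, BD, BF, DE, DJ, DN, EM, EN, FL, FN, GL, GM, JM, JN
  2-simplices (3): AEM, DEN, DJN

giving chain groups C_0 ≅ Z^10, C_1 ≅ Z^17, C_2 ≅ Z^3.

Boundary ∂_1: C_1 → C_0 maps an edge to its endpoints' difference, ∂[p,q] = q − p. For instance
  ∂DE = E − D.
The 10×17 boundary matrix has rank 9 and Smith normal form diag(1,1,1,1,1,1,1,1,1).

∂_2: C_2 → C_1 maps a triangle to the signed sum of its edges. For instance
  ∂DEN = EN − DN + DE,
  ∂AEM = EM − AM + AE.
The 17×3 boundary matrix has rank 3 and Smith normal form diag(1,1,1).

From H_k ≅ ker(∂_k) / im(∂_{k+1}) we obtain:

  H_2: rank ker ∂_2 − rank ∂_3 = (3 − 3) − 0 = 0, and there is no ∂_3, so H_2 = 0.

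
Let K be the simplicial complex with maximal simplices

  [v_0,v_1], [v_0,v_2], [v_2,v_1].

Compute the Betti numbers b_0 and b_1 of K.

b_0 = 1, b_1 = 1.

Order the vertices as v_0 < v_1 < v_2. Listing each simplex with vertices in this order, K has dimension 1 with simplices:

  0-simplices (3): [v_0], [v_1], [v_2]
  1-simplices (3): [v_0,v_1], [v_0,v_2], [v_1,v_2]

giving chain groups C_0 ≅ Z^3, C_1 ≅ Z^3.

Boundary ∂_1: C_1 → C_0 is given by ∂[p,q] = [q] − [p]. For instance
  ∂[v_1,v_2] = [v_2] − [v_1].
The 3×3 boundary matrix has rank 2 and Smith normal form diag(1,1).

Computing H_k = (kernel of ∂_k) / (image of ∂_{k+1}):

  H_0: rank C_0 − rank ∂_1 = 3 − 2 = 1, and the invariant factors of ∂_1 are all 1, so H_0 = Z.
  H_1: rank ker ∂_1 − rank ∂_2 = (3 − 2) − 0 = 1, and there is no ∂_2, so H_1 = Z.

As a check, the Euler characteristic is 3 − 3 = 0, which agrees with 1 − 1 = 0.

Hence the Betti numbers are b_0 = 1, b_1 = 1.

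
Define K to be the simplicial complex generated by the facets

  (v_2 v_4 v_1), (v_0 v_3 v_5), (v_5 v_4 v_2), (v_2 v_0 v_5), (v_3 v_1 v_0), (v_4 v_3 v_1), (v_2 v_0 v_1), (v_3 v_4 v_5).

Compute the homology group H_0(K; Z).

Order the vertices as v_0 < v_1 < v_2 < v_3 < v_4 < v_5. Listing each simplex with vertices in this order, K has dimension 2 with simplices:

  0-simplices (6): [v_0], [v_1], [v_2], [v_3], [v_4], [v_5]
  1-simplices (12): [v_0,v_1], [v_0,v_2], [v_0,v_3], [v_0,v_5], [v_1,v_2], [v_1,v_3], [v_1,v_4], [v_2,v_4], [v_2,v_5], [v_3,v_4], [v_3,v_5], [v_4,v_5]
  2-simplices (8): [v_0,v_1,v_2], [v_0,v_1,v_3], [v_0,v_2,v_5], [v_0,v_3,v_5], [v_1,v_2,v_4], [v_1,v_3,v_4], [v_2,v_4,v_5], [v_3,v_4,v_5]

giving chain groups C_0 ≅ Z^6, C_1 ≅ Z^12, C_2 ≅ Z^8.

The boundary map ∂_1: C_1 → C_0 maps an edge to its endpoints' difference, ∂[p,q] = q − p. For instance
  ∂[v_1,v_2] = [v_2] − [v_1].
This gives a 6×12 integer matrix of rank 5; reducing to Smith normal form yields diagonal entries (1,1,1,1,1).

Boundary ∂_2: C_2 → C_1 acts by ∂[p,q,r] = [q,r] − [p,r] + [p,q]. For instance
  ∂[v_1,v_2,v_4] = [v_2,v_4] − [v_1,v_4] + [v_1,v_2],
  ∂[v_1,v_3,v_4] = [v_3,v_4] − [v_1,v_4] + [v_1,v_3].
This gives a 12×8 integer matrix of rank 7; reducing to Smith normal form yields diagonal entries (1,1,1,1,1,1,1).

Computing H_k = (kernel of ∂_k) / (image of ∂_{k+1}):

  H_0: rank C_0 − rank ∂_1 = 6 − 5 = 1, and the invariant factors of ∂_1 are all 1, so H_0 = Z.

H_0 ≅ Z.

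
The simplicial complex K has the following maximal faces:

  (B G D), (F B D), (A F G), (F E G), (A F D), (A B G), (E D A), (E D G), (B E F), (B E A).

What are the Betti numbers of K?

b_0 = 1, b_1 = 0, b_2 = 0.

We work with the vertex ordering A < B < D < E < F < G. The simplices of K, each written with vertices in increasing order, are:

  0-simplices (6): A, B, D, E, F, G
  1-simplices (15): AB, AD, AE, AF, AG, BD, BE, BF, BG, DE, DF, DG, EF, EG, FG
  2-simplices (10): ABE, ABG, ADE, ADF, AFG, BDF, BDG, BEF, DEG, EFG

giving chain groups C_0 ≅ Z^6, C_1 ≅ Z^15, C_2 ≅ Z^10.

∂_1: C_1 → C_0 is given by ∂[p,q] = [q] − [p]. For instance
  ∂BG = G − B.
This gives a 6×15 integer matrix of rank 5; reducing to Smith normal form yields diagonal entries (1,1,1,1,1).

∂_2: C_2 → C_1 acts by ∂[p,q,r] = [q,r] − [p,r] + [p,q]. For instance
  ∂ADE = DE − AE + AD,
  ∂BEF = EF − BF + BE.
The 15×10 boundary matrix has rank 10 and Smith normal form diag(1,1,1,1,1,1,1,1,1,2).

Computing H_k = (kernel of ∂_k) / (image of ∂_{k+1}):

  H_0: rank C_0 − rank ∂_1 = 6 − 5 = 1, and the invariant factors of ∂_1 are all 1, so H_0 ≅ Z.
  H_1: rank ker ∂_1 − rank ∂_2 = (15 − 5) − 10 = 0, and ∂_2 has invariant factor 2 > 1, so H_1 ≅ Z/2.
  H_2: rank ker ∂_2 − rank ∂_3 = (10 − 10) − 0 = 0, and there is no ∂_3, so H_2 ≅ 0.

As a check, the Euler characteristic is 6 − 15 + 10 = 1, which agrees with 1 − 0 + 0 = 1.

Hence the Betti numbers are b_0 = 1, b_1 = 0, b_2 = 0.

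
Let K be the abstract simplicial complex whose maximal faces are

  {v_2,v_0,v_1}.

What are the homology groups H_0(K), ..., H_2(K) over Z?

H_0 = Z,  H_1 = 0,  H_2 = 0.

Fix the vertex order v_0 < v_1 < v_2 and write every simplex with vertices in increasing order. Then dim K = 2 and the simplices of K are:

  0-simplices (3): [v_0], [v_1], [v_2]
  1-simplices (3): [v_0,v_1], [v_0,v_2], [v_1,v_2]
  2-simplices (1): [v_0,v_1,v_2]

Hence C_0 ≅ Z^3, C_1 ≅ Z^3, C_2 ≅ Z^1.

∂_1: C_1 → C_0 sends each edge [p,q] (with p < q) to q − p. For instance
  ∂[v_0,v_2] = [v_2] − [v_0].
This gives a 3×3 integer matrix of rank 2; reducing to Smith normal form yields diagonal entries (1,1).

∂_2: C_2 → C_1 maps a triangle to the signed sum of its edges. For instance
  ∂[v_0,v_1,v_2] = [v_1,v_2] − [v_0,v_2] + [v_0,v_1].
This gives a 3×1 integer matrix of rank 1; reducing to Smith normal form yields diagonal entries (1).

Reading off H_k = ker ∂_k / im ∂_{k+1}:

  H_0: rank C_0 − rank ∂_1 = 3 − 2 = 1, and the invariant factors of ∂_1 are all 1, so H_0 ≅ Z.
  H_1: rank ker ∂_1 − rank ∂_2 = (3 − 2) − 1 = 0, and the invariant factors of ∂_2 are all 1, so H_1 ≅ 0.
  H_2: rank ker ∂_2 − rank ∂_3 = (1 − 1) − 0 = 0, and there is no ∂_3, so H_2 ≅ 0.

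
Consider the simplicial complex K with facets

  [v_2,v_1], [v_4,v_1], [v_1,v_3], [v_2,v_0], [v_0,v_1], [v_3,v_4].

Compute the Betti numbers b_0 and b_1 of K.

b_0 = 1, b_1 = 2.

Order the vertices as v_0 < v_1 < v_2 < v_3 < v_4. Listing each simplex with vertices in this order, K has dimension 1 with simplices:

  0-simplices (5): [v_0], [v_1], [v_2], [v_3], [v_4]
  1-simplices (6): [v_0,v_1], [v_0,v_2], [v_1,v_2], [v_1,v_3], [v_1,v_4], [v_3,v_4]

so the chain groups are C_0 ≅ Z^5, C_1 ≅ Z^6.

Boundary ∂_1: C_1 → C_0 sends each edge [p,q] (with p < q) to q − p. For instance
  ∂[v_0,v_2] = [v_2] − [v_0].
As a 5×6 matrix over Z this has rank 4, with invariant factors (1,1,1,1).

From H_k ≅ ker(∂_k) / im(∂_{k+1}) we obtain:

  H_0: rank C_0 − rank ∂_1 = 5 − 4 = 1, and the invariant factors of ∂_1 are all 1, so H_0 = Z.
  H_1: rank ker ∂_1 − rank ∂_2 = (6 − 4) − 0 = 2, and there is no ∂_2, so H_1 = Z^2.

Hence the Betti numbers are b_0 = 1, b_1 = 2.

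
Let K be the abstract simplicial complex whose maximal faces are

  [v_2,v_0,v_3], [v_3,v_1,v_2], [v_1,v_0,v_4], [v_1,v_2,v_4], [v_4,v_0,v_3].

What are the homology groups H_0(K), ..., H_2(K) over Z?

Fix the vertex order v_0 < v_1 < v_2 < v_3 < v_4 and write every simplex with vertices in increasing order. Then dim K = 2 and the simplices of K are:

  0-simplices (5): [v_0], [v_1], [v_2], [v_3], [v_4]
  1-simplices (10): [v_0,v_1], [v_0,v_2], [v_0,v_3], [v_0,v_4], [v_1,v_2], [v_1,v_3], [v_1,v_4], [v_2,v_3], [v_2,v_4], [v_3,v_4]
  2-simplices (5): [v_0,v_1,v_4], [v_0,v_2,v_3], [v_0,v_3,v_4], [v_1,v_2,v_3], [v_1,v_2,v_4]

so the chain groups are C_0 ≅ Z^5, C_1 ≅ Z^10, C_2 ≅ Z^5.

Boundary ∂_1: C_1 → C_0 maps an edge to its endpoints' difference, ∂[p,q] = q − p.
The 5×10 boundary matrix has rank 4 and Smith normal form diag(1,1,1,1).

The boundary map ∂_2: C_2 → C_1 sends each 2-simplex [p,q,r] to [q,r] − [p,r] + [p,q]. For instance
  ∂[v_0,v_1,v_4] = [v_1,v_4] − [v_0,v_4] + [v_0,v_1],
  ∂[v_0,v_3,v_4] = [v_3,v_4] − [v_0,v_4] + [v_0,v_3].
The resulting 10×5 matrix has rank 5, and its Smith normal form has invariant factors (1,1,1,1,1).

From H_k ≅ ker(∂_k) / im(∂_{k+1}) we obtain:

  H_0: rank C_0 − rank ∂_1 = 5 − 4 = 1, and the invariant factors of ∂_1 are all 1, so H_0 = Z.
  H_1: rank ker ∂_1 − rank ∂_2 = (10 − 4) − 5 = 1, and the invariant factors of ∂_2 are all 1, so H_1 = Z.
  H_2: rank ker ∂_2 − rank ∂_3 = (5 − 5) − 0 = 0, and there is no ∂_3, so H_2 = 0.

As a check, the Euler characteristic is 5 − 10 + 5 = 0, which agrees with 1 − 1 + 0 = 0.

H_0 = Z,  H_1 = Z,  H_2 = 0.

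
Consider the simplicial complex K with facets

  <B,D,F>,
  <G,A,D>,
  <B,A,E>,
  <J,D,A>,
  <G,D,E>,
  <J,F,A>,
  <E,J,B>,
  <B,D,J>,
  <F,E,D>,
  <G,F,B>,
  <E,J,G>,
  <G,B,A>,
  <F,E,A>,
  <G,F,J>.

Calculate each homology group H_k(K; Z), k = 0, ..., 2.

H_0 ≅ Z,  H_1 ≅ Z^2,  H_2 ≅ Z.

We work with the vertex ordering A < B < D < E < F < G < J. The simplices of K, each written with vertices in increasing order, are:

  0-simplices (7): A, B, D, E, F, G, J
  1-simplices (21): AB, AD, AE, AF, AG, AJ, BD, BE, BF, BG, BJ, DE, DF, DG, DJ, EF, EG, EJ, FG, FJ, GJ
  2-simplices (14): ABE, ABG, ADG, ADJ, AEF, AFJ, BDF, BDJ, BEJ, BFG, DEF, DEG, EGJ, FGJ

Hence C_0 ≅ Z^7, C_1 ≅ Z^21, C_2 ≅ Z^14.

The boundary map ∂_1: C_1 → C_0 sends each edge [p,q] (with p < q) to q − p. For instance
  ∂FG = G − F.
As a 7×21 matrix over Z this has rank 6, with invariant factors (1,1,1,1,1,1).

∂_2: C_2 → C_1 acts by ∂[p,q,r] = [q,r] − [p,r] + [p,q]. For instance
  ∂BDJ = DJ − BJ + BD,
  ∂ABE = BE − AE + AB.
As a 21×14 matrix over Z this has rank 13, with invariant factors (1,1,1,1,1,1,1,1,1,1,1,1,1).

Now H_k = ker ∂_k / im ∂_{k+1}, so:

  H_0: rank C_0 − rank ∂_1 = 7 − 6 = 1, and the invariant factors of ∂_1 are all 1, so H_0 ≅ Z.
  H_1: rank ker ∂_1 − rank ∂_2 = (21 − 6) − 13 = 2, and the invariant factors of ∂_2 are all 1, so H_1 ≅ Z^2.
  H_2: rank ker ∂_2 − rank ∂_3 = (14 − 13) − 0 = 1, and there is no ∂_3, so H_2 ≅ Z.

As a check, the Euler characteristic is 7 − 21 + 14 = 0, which agrees with 1 − 2 + 1 = 0.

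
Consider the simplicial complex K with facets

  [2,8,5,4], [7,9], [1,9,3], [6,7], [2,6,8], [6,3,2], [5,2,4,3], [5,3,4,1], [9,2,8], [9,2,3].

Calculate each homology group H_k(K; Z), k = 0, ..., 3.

H_0 ≅ Z,  H_1 ≅ Z,  H_2 = 0,  H_3 = 0.

Order the vertices as 1 < 2 < 3 < 4 < 5 < 6 < 7 < 8 < 9. Listing each simplex with vertices in this order, K has dimension 3 with simplices:

  0-simplices (9): [1], [2], [3], [4], [5], [6], [7], [8], [9]
  1-simplices (21): [1,3], [1,4], [1,5], [1,9], [2,3], [2,4], [2,5], [2,6], [2,8], [2,9], [3,4], [3,5], [3,6], [3,9], [4,5], [4,8], [5,8], [6,7], [6,8], [7,9], [8,9]
  2-simplices (15): [1,3,4], [1,3,5], [1,3,9], [1,4,5], [2,3,4], [2,3,5], [2,3,6], [2,3,9], [2,4,5], [2,4,8], [2,5,8], [2,6,8], [2,8,9], [3,4,5], [4,5,8]
  3-simplices (3): [1,3,4,5], [2,3,4,5], [2,4,5,8]

giving chain groups C_0 ≅ Z^9, C_1 ≅ Z^21, C_2 ≅ Z^15, C_3 ≅ Z^3.

∂_1: C_1 → C_0 maps an edge to its endpoints' difference, ∂[p,q] = q − p. For instance
  ∂[1,3] = [3] − [1].
The 9×21 boundary matrix has rank 8 and Smith normal form diag(1,1,1,1,1,1,1,1).

The boundary map ∂_2: C_2 → C_1 acts by ∂[p,q,r] = [q,r] − [p,r] + [p,q]. For instance
  ∂[1,3,5] = [3,5] − [1,5] + [1,3],
  ∂[1,3,4] = [3,4] − [1,4] + [1,3].
The 21×15 boundary matrix has rank 12 and Smith normal form diag(1,1,1,1,1,1,1,1,1,1,1,1).

Boundary ∂_3: C_3 → C_2 sends each 3-simplex σ to the alternating sum Σ_i (−1)^i (σ with its i-th vertex removed). For instance
  ∂[2,3,4,5] = [3,4,5] − [2,4,5] + [2,3,5] − [2,3,4],
  ∂[2,4,5,8] = [4,5,8] − [2,5,8] + [2,4,8] − [2,4,5].
The 15×3 boundary matrix has rank 3 and Smith normal form diag(1,1,1).

From H_k ≅ ker(∂_k) / im(∂_{k+1}) we obtain:

  H_0: rank C_0 − rank ∂_1 = 9 − 8 = 1, and the invariant factors of ∂_1 are all 1, so H_0 ≅ Z.
  H_1: rank ker ∂_1 − rank ∂_2 = (21 − 8) − 12 = 1, and the invariant factors of ∂_2 are all 1, so H_1 ≅ Z.
  H_2: rank ker ∂_2 − rank ∂_3 = (15 − 12) − 3 = 0, and the invariant factors of ∂_3 are all 1, so H_2 ≅ 0.
  H_3: rank ker ∂_3 − rank ∂_4 = (3 − 3) − 0 = 0, and there is no ∂_4, so H_3 ≅ 0.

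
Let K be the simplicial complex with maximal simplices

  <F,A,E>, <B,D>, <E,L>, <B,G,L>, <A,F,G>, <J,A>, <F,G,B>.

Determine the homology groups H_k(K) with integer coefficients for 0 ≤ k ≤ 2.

Fix the vertex order A < B < D < E < F < G < J < L and write every simplex with vertices in increasing order. Then dim K = 2 and the simplices of K are:

  0-simplices (8): A, B, D, E, F, G, J, L
  1-simplices (12): AE, AF, AG, AJ, BD, BF, BG, BL, EF, EL, FG, GL
  2-simplices (4): AEF, AFG, BFG, BGL

so the chain groups are C_0 ≅ Z^8, C_1 ≅ Z^12, C_2 ≅ Z^4.

Boundary ∂_1: C_1 → C_0 maps an edge to its endpoints' difference, ∂[p,q] = q − p.
This gives a 8×12 integer matrix of rank 7; reducing to Smith normal form yields diagonal entries (1,1,1,1,1,1,1).

The boundary map ∂_2: C_2 → C_1 acts by ∂[p,q,r] = [q,r] − [p,r] + [p,q]. For instance
  ∂BGL = GL − BL + BG,
  ∂BFG = FG − BG + BF.
As a 12×4 matrix over Z this has rank 4, with invariant factors (1,1,1,1).

Reading off H_k = ker ∂_k / im ∂_{k+1}:

  H_0: rank C_0 − rank ∂_1 = 8 − 7 = 1, and the invariant factors of ∂_1 are all 1, so H_0 ≅ Z.
  H_1: rank ker ∂_1 − rank ∂_2 = (12 − 7) − 4 = 1, and the invariant factors of ∂_2 are all 1, so H_1 ≅ Z.
  H_2: rank ker ∂_2 − rank ∂_3 = (4 − 4) − 0 = 0, and there is no ∂_3, so H_2 ≅ 0.

H_0 = Z,  H_1 = Z,  H_2 = 0.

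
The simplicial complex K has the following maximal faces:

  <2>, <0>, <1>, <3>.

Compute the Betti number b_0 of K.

We work with the vertex ordering 0 < 1 < 2 < 3. The simplices of K, each written with vertices in increasing order, are:

  0-simplices (4): [0], [1], [2], [3]

Hence C_0 ≅ Z^4.

Reading off H_k = ker ∂_k / im ∂_{k+1}:

  H_0: rank C_0 − rank ∂_1 = 4 − 0 = 4, and there is no ∂_1, so H_0 ≅ Z^4.

Hence the Betti numbers are b_0 = 4.

b_0 = 4.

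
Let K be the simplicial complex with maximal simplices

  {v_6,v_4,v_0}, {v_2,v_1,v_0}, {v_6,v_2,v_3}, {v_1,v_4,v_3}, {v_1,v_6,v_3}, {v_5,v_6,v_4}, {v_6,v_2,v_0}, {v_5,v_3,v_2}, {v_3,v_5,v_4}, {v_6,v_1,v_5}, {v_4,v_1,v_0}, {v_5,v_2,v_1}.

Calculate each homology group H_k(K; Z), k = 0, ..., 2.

Fix the vertex order v_0 < v_1 < v_2 < v_3 < v_4 < v_5 < v_6 and write every simplex with vertices in increasing order. Then dim K = 2 and the simplices of K are:

  0-simplices (7): [v_0], [v_1], [v_2], [v_3], [v_4], [v_5], [v_6]
  1-simplices (18): (18 of them)
  2-simplices (12): (12 of them)

Hence C_0 ≅ Z^7, C_1 ≅ Z^18, C_2 ≅ Z^12.

The boundary map ∂_1: C_1 → C_0 is given by ∂[p,q] = [q] − [p]. For instance
  ∂[v_1,v_3] = [v_3] − [v_1].
This gives a 7×18 integer matrix of rank 6; reducing to Smith normal form yields diagonal entries (1,1,1,1,1,1).

Boundary ∂_2: C_2 → C_1 sends each 2-simplex [p,q,r] to [q,r] − [p,r] + [p,q]. For instance
  ∂[v_1,v_3,v_6] = [v_3,v_6] − [v_1,v_6] + [v_1,v_3],
  ∂[v_4,v_5,v_6] = [v_5,v_6] − [v_4,v_6] + [v_4,v_5].
This gives a 18×12 integer matrix of rank 12; reducing to Smith normal form yields diagonal entries (1,1,1,1,1,1,1,1,1,1,1,2).

From H_k ≅ ker(∂_k) / im(∂_{k+1}) we obtain:

  H_0: rank C_0 − rank ∂_1 = 7 − 6 = 1, and the invariant factors of ∂_1 are all 1, so H_0 = Z.
  H_1: rank ker ∂_1 − rank ∂_2 = (18 − 6) − 12 = 0, and ∂_2 has invariant factor 2 > 1, so H_1 = Z/2.
  H_2: rank ker ∂_2 − rank ∂_3 = (12 − 12) − 0 = 0, and there is no ∂_3, so H_2 = 0.

H_0 = Z,  H_1 = Z/2,  H_2 = 0.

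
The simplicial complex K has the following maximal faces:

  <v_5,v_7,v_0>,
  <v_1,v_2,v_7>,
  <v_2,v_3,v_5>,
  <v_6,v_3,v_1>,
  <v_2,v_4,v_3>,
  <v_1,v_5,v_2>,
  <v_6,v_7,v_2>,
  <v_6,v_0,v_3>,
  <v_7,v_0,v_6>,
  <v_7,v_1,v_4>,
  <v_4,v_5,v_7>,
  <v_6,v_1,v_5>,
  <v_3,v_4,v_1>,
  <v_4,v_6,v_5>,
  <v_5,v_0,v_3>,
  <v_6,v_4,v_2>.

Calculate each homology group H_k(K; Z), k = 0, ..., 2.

We work with the vertex ordering v_0 < v_1 < v_2 < v_3 < v_4 < v_5 < v_6 < v_7. The simplices of K, each written with vertices in increasing order, are:

  0-simplices (8): [v_0], [v_1], [v_2], [v_3], [v_4], [v_5], [v_6], [v_7]
  1-simplices (24): (24 of them)
  2-simplices (16): (16 of them)

giving chain groups C_0 ≅ Z^8, C_1 ≅ Z^24, C_2 ≅ Z^16.

The boundary map ∂_1: C_1 → C_0 sends each edge [p,q] (with p < q) to q − p.
This gives a 8×24 integer matrix of rank 7; reducing to Smith normal form yields diagonal entries (1,1,1,1,1,1,1).

The boundary map ∂_2: C_2 → C_1 acts by ∂[p,q,r] = [q,r] − [p,r] + [p,q]. For instance
  ∂[v_1,v_5,v_6] = [v_5,v_6] − [v_1,v_6] + [v_1,v_5],
  ∂[v_1,v_3,v_6] = [v_3,v_6] − [v_1,v_6] + [v_1,v_3].
The 24×16 boundary matrix has rank 15 and Smith normal form diag(1,1,1,1,1,1,1,1,1,1,1,1,1,1,1).

Computing H_k = (kernel of ∂_k) / (image of ∂_{k+1}):

  H_0: rank C_0 − rank ∂_1 = 8 − 7 = 1, and the invariant factors of ∂_1 are all 1, so H_0 = Z.
  H_1: rank ker ∂_1 − rank ∂_2 = (24 − 7) − 15 = 2, and the invariant factors of ∂_2 are all 1, so H_1 = Z^2.
  H_2: rank ker ∂_2 − rank ∂_3 = (16 − 15) − 0 = 1, and there is no ∂_3, so H_2 = Z.

(K is a triangulation of the torus T^2.)

H_0 ≅ Z,  H_1 ≅ Z^2,  H_2 ≅ Z.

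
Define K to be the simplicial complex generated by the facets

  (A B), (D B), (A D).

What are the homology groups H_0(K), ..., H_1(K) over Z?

Fix the vertex order A < B < D and write every simplex with vertices in increasing order. Then dim K = 1 and the simplices of K are:

  0-simplices (3): A, B, D
  1-simplices (3): AB, AD, BD

Hence C_0 ≅ Z^3, C_1 ≅ Z^3.

∂_1: C_1 → C_0 is given by ∂[p,q] = [q] − [p]. For instance
  ∂AD = D − A.
This gives a 3×3 integer matrix of rank 2; reducing to Smith normal form yields diagonal entries (1,1).

Now H_k = ker ∂_k / im ∂_{k+1}, so:

  H_0: rank C_0 − rank ∂_1 = 3 − 2 = 1, and the invariant factors of ∂_1 are all 1, so H_0 ≅ Z.
  H_1: rank ker ∂_1 − rank ∂_2 = (3 − 2) − 0 = 1, and there is no ∂_2, so H_1 ≅ Z.

As a check, the Euler characteristic is 3 − 3 = 0, which agrees with 1 − 1 = 0.

H_0 ≅ Z,  H_1 ≅ Z.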